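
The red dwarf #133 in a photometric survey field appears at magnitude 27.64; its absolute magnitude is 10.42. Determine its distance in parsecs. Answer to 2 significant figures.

d ≈ 28000 pc

Distance modulus: m − M = 27.64 − (10.42) = 17.220
m − M = 5 log₁₀ d − 5
log₁₀ d = (m − M)/5 + 1 = 4.4440
d = 10^4.4440 = 27800 pc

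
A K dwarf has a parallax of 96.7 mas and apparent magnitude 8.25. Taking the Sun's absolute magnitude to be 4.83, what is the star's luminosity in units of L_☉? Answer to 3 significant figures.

d = 1/p = 1000/96.7 mas = 10.34 pc
M = m − 5 log₁₀ d + 5 = 8.25 − 5·1.0146 + 5 = 8.177
M − M_☉ = 8.177 − 4.83 = 3.347
L/L_☉ = 10^(−0.4 × 3.347) = 0.04583

L/L_☉ ≈ 0.0458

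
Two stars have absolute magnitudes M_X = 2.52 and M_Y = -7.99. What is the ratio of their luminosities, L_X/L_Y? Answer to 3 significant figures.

L_X/L_Y ≈ 6.25×10^-5

ΔM = M_X − M_Y = 10.51
L_X/L_Y = 10^(−0.4 ΔM) = 10^-4.204 = 6.252×10^-5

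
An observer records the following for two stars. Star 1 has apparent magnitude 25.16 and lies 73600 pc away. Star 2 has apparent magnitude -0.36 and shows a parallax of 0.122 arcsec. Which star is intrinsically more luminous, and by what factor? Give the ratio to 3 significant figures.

Star 2 is more luminous, by a factor of 200.

Star 1: M = m − 5 log₁₀ d + 5 = 25.16 − 5·4.8669 + 5 = 5.826
Star 2: d = 1/p = 1/0.122″ = 8.197 pc
Star 2: M = m − 5 log₁₀ d + 5 = -0.36 − 5·0.9136 + 5 = 0.072
ΔM = M_1 − M_2 = 5.826 − (0.072) = 5.754; smaller M is more luminous → Star 2.
L ratio = 10^(0.4 |ΔM|) = 10^2.302 = 200.2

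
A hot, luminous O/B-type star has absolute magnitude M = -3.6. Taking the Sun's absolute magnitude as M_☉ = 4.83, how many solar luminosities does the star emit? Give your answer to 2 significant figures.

M − M_☉ = -3.6 − 4.83 = -8.430
L/L_☉ = 10^(−0.4 (M − M_☉)) = 10^3.372 = 2355

L/L_☉ ≈ 2400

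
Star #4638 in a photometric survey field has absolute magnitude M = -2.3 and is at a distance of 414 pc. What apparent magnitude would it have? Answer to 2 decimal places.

m = M + 5 log₁₀ d − 5 = -2.3 + 5·2.6170 − 5 = 5.785

m ≈ 5.79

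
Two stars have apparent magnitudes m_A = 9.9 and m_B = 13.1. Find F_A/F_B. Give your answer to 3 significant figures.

F_A/F_B ≈ 19.1

Magnitude difference = -3.2
Flux ratio = 10^(−0.4 Δm) = 10^(−0.4 × -3.2) = 10^1.280 = 19.05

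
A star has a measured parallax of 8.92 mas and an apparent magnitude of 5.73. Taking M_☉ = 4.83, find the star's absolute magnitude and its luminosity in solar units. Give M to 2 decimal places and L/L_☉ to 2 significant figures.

M ≈ 0.48; L/L_☉ ≈ 55

d = 1/p = 1000/8.92 mas = 112.1 pc
M = m − 5 log₁₀ d + 5 = 5.73 − 5·2.0496 + 5 = 0.482
M − M_☉ = 0.482 − 4.83 = -4.348
L/L_☉ = 10^(−0.4 × -4.348) = 54.86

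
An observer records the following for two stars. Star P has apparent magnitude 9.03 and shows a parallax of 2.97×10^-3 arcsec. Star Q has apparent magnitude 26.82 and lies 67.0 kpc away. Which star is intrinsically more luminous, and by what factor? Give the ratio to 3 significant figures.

Star P: d = 1/p = 1/2.97×10^-3″ = 336.7 pc
Star P: M = m − 5 log₁₀ d + 5 = 9.03 − 5·2.5272 + 5 = 1.394
Star Q: d = 67.0 kpc = 67000 pc
Star Q: M = m − 5 log₁₀ d + 5 = 26.82 − 5·4.8261 + 5 = 7.690
ΔM = M_P − M_Q = 1.394 − (7.690) = -6.296; smaller M is more luminous → Star P.
L ratio = 10^(0.4 |ΔM|) = 10^2.518 = 329.9

Star P is more luminous, by a factor of 330.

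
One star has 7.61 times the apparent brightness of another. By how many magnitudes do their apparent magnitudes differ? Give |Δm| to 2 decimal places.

Pogson: Δm = −2.5 log₁₀(ratio) = −2.5 log₁₀(7.61) = −2.5 × 0.8814 = -2.203

|Δm| ≈ 2.20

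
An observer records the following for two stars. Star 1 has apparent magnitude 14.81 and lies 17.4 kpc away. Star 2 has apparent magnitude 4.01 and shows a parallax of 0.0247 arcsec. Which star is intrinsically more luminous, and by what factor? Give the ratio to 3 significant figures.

Star 1: d = 17.4 kpc = 17400 pc
Star 1: M = m − 5 log₁₀ d + 5 = 14.81 − 5·4.2405 + 5 = -1.393
Star 2: d = 1/p = 1/0.0247″ = 40.49 pc
Star 2: M = m − 5 log₁₀ d + 5 = 4.01 − 5·1.6073 + 5 = 0.973
ΔM = M_1 − M_2 = -1.393 − (0.973) = -2.366; smaller M is more luminous → Star 1.
L ratio = 10^(0.4 |ΔM|) = 10^0.946 = 8.841

Star 1 is more luminous, by a factor of 8.84.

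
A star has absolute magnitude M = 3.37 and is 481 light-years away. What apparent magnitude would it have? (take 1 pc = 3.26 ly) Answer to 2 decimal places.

m ≈ 9.21

d = 481 ly / 3.26 = 147.5 pc
m = M + 5 log₁₀ d − 5 = 3.37 + 5·2.1689 − 5 = 9.215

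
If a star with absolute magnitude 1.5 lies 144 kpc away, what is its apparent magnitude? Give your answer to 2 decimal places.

d = 144 kpc = 144000 pc
m = M + 5 log₁₀ d − 5 = 1.5 + 5·5.1584 − 5 = 22.292

m ≈ 22.29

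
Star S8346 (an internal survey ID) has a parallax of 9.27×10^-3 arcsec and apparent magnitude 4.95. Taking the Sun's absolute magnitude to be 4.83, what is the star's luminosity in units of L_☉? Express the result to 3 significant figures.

L/L_☉ ≈ 104

d = 1/p = 1/9.27×10^-3″ = 107.9 pc
M = m − 5 log₁₀ d + 5 = 4.95 − 5·2.0329 + 5 = -0.215
M − M_☉ = -0.215 − 4.83 = -5.045
L/L_☉ = 10^(−0.4 × -5.045) = 104.2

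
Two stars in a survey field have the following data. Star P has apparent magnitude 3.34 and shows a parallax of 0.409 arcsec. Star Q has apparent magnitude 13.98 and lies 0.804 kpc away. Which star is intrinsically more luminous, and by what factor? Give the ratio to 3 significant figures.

Star P: d = 1/p = 1/0.409″ = 2.445 pc
Star P: M = m − 5 log₁₀ d + 5 = 3.34 − 5·0.3883 + 5 = 6.399
Star Q: d = 0.804 kpc = 804.0 pc
Star Q: M = m − 5 log₁₀ d + 5 = 13.98 − 5·2.9053 + 5 = 4.454
ΔM = M_P − M_Q = 6.399 − (4.454) = 1.945; smaller M is more luminous → Star Q.
L ratio = 10^(0.4 |ΔM|) = 10^0.778 = 5.997

Star Q is more luminous, by a factor of 6.00.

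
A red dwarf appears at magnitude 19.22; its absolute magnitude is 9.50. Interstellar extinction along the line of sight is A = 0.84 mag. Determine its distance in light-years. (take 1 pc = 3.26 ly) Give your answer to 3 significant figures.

d ≈ 1950 ly

m − M = 5 log₁₀(d/10 pc) + A  ⇒  19.22 − (9.50) − 0.84 = 5 log₁₀(d/10)
8.880 = 5 log₁₀(d/10)
log₁₀ d = (m − M − A)/5 + 1 = 2.7760
d = 10^2.7760 = 597.0 pc
= 1946 ly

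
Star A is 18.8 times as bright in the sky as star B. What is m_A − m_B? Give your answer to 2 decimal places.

Pogson: Δm = −2.5 log₁₀(ratio) = −2.5 log₁₀(18.8) = −2.5 × 1.2742 = -3.185
Star A is brighter, so it has the smaller magnitude: the difference is negative.

m_A − m_B ≈ -3.19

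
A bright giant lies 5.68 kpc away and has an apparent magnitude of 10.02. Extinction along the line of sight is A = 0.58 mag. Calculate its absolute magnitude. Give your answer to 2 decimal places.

M ≈ -4.33

d = 5.68 kpc = 5680 pc
5 log₁₀(d/10 pc) = 5 log₁₀(5680) − 5 = 13.772
M = m − 5 log₁₀(d/10) − A = 10.02 − 13.772 − 0.58 = -4.332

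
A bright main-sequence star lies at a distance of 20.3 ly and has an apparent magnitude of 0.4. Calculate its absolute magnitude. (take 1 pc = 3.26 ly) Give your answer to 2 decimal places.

M ≈ 1.43

d = 20.3 ly / 3.26 = 6.227 pc
5 log₁₀(d/10 pc) = 5 log₁₀(6.227) − 5 = -1.029
M = m − 5 log₁₀(d/10) = 0.4 + 1.029 = 1.429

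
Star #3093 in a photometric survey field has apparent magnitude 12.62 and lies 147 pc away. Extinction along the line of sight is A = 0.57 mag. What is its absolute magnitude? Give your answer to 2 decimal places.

5 log₁₀(d/10 pc) = 5 log₁₀(147.0) − 5 = 5.837
M = m − 5 log₁₀(d/10) − A = 12.62 − 5.837 − 0.57 = 6.213

M ≈ 6.21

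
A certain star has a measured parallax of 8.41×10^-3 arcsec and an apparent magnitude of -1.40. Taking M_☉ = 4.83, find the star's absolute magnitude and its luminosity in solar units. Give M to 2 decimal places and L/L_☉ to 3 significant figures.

M ≈ -6.78; L/L_☉ ≈ 43900

d = 1/p = 1/8.41×10^-3″ = 118.9 pc
M = m − 5 log₁₀ d + 5 = -1.40 − 5·2.0752 + 5 = -6.776
M − M_☉ = -6.776 − 4.83 = -11.606
L/L_☉ = 10^(−0.4 × -11.606) = 43890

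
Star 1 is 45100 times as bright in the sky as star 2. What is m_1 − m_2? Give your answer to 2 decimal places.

Pogson: Δm = −2.5 log₁₀(ratio) = −2.5 log₁₀(45100) = −2.5 × 4.6542 = -11.635
Star 1 is brighter, so it has the smaller magnitude: the difference is negative.

m_1 − m_2 ≈ -11.64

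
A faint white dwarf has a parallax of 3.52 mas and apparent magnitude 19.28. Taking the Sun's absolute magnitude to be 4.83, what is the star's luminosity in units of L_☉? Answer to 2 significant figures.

L/L_☉ ≈ 1.3×10^-3

d = 1/p = 1000/3.52 mas = 284.1 pc
M = m − 5 log₁₀ d + 5 = 19.28 − 5·2.4535 + 5 = 12.013
M − M_☉ = 12.013 − 4.83 = 7.183
L/L_☉ = 10^(−0.4 × 7.183) = 1.339×10^-3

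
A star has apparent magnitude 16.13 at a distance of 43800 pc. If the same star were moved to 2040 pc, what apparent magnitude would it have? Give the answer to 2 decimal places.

Flux ∝ 1/d², so Δm = 5 log₁₀(d₂/d₁) = 5 log₁₀(2040/43800) = -6.659
m₂ = m₁ + Δm = 16.13 + (-6.659) = 9.471

m ≈ 9.47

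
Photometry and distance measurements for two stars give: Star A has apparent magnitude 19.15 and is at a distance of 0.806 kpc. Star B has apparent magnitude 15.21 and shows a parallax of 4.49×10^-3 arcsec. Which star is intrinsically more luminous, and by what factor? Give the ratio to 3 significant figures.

Star A: d = 0.806 kpc = 806.0 pc
Star A: M = m − 5 log₁₀ d + 5 = 19.15 − 5·2.9063 + 5 = 9.618
Star B: d = 1/p = 1/4.49×10^-3″ = 222.7 pc
Star B: M = m − 5 log₁₀ d + 5 = 15.21 − 5·2.3478 + 5 = 8.471
ΔM = M_A − M_B = 9.618 − (8.471) = 1.147; smaller M is more luminous → Star B.
L ratio = 10^(0.4 |ΔM|) = 10^0.459 = 2.876

Star B is more luminous, by a factor of 2.88.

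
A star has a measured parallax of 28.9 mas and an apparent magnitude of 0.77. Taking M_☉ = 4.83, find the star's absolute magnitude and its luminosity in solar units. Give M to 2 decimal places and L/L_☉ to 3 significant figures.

d = 1/p = 1000/28.9 mas = 34.60 pc
M = m − 5 log₁₀ d + 5 = 0.77 − 5·1.5391 + 5 = -1.926
M − M_☉ = -1.926 − 4.83 = -6.756
L/L_☉ = 10^(−0.4 × -6.756) = 503.7

M ≈ -1.93; L/L_☉ ≈ 504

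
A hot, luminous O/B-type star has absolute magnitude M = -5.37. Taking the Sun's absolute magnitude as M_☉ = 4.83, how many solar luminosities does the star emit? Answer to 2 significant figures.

M − M_☉ = -5.37 − 4.83 = -10.200
L/L_☉ = 10^(−0.4 (M − M_☉)) = 10^4.080 = 12020

L/L_☉ ≈ 12000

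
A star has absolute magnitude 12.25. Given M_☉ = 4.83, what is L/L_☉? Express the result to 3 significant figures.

L/L_☉ ≈ 1.08×10^-3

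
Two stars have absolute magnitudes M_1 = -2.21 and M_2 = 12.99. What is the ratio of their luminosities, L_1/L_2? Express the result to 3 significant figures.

L_1/L_2 ≈ 1.20×10^6

ΔM = M_1 − M_2 = -15.20
L_1/L_2 = 10^(−0.4 ΔM) = 10^6.080 = 1.202×10^6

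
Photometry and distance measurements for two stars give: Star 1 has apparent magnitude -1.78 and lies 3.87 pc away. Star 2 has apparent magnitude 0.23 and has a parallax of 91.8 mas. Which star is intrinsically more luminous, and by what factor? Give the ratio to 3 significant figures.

Star 1: M = m − 5 log₁₀ d + 5 = -1.78 − 5·0.5877 + 5 = 0.281
Star 2: p = 91.8 mas = 0.0918″ → d = 1/p = 10.89 pc
Star 2: M = m − 5 log₁₀ d + 5 = 0.23 − 5·1.0372 + 5 = 0.044
ΔM = M_1 − M_2 = 0.281 − (0.044) = 0.237; smaller M is more luminous → Star 2.
L ratio = 10^(0.4 |ΔM|) = 10^0.095 = 1.244

Star 2 is more luminous, by a factor of 1.24.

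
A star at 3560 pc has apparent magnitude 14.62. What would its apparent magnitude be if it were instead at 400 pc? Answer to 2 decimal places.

Flux ∝ 1/d², so Δm = 5 log₁₀(d₂/d₁) = 5 log₁₀(400/3560) = -4.747
m₂ = m₁ + Δm = 14.62 + (-4.747) = 9.873

m ≈ 9.87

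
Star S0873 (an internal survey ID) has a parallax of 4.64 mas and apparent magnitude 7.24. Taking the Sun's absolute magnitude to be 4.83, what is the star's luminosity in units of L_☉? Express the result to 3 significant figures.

L/L_☉ ≈ 50.5

d = 1/p = 1000/4.64 mas = 215.5 pc
M = m − 5 log₁₀ d + 5 = 7.24 − 5·2.3335 + 5 = 0.573
M − M_☉ = 0.573 − 4.83 = -4.257
L/L_☉ = 10^(−0.4 × -4.257) = 50.46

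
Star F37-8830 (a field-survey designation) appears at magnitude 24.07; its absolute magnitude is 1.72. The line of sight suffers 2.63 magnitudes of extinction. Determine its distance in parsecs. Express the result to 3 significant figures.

m − M = 5 log₁₀(d/10 pc) + A  ⇒  24.07 − (1.72) − 2.63 = 5 log₁₀(d/10)
19.720 = 5 log₁₀(d/10)
log₁₀ d = (m − M − A)/5 + 1 = 4.9440
d = 10^4.9440 = 87900 pc

d ≈ 87900 pc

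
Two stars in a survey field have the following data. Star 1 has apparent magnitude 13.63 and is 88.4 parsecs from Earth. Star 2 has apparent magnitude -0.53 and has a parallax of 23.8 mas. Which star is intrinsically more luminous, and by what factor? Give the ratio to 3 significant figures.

Star 2 is more luminous, by a factor of 104000.

Star 1: M = m − 5 log₁₀ d + 5 = 13.63 − 5·1.9465 + 5 = 8.898
Star 2: p = 23.8 mas = 0.0238″ → d = 1/p = 42.02 pc
Star 2: M = m − 5 log₁₀ d + 5 = -0.53 − 5·1.6234 + 5 = -3.647
ΔM = M_1 − M_2 = 8.898 − (-3.647) = 12.545; smaller M is more luminous → Star 2.
L ratio = 10^(0.4 |ΔM|) = 10^5.018 = 104200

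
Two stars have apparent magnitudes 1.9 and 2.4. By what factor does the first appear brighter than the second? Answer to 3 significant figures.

1.58

Magnitude difference = -0.5
Flux ratio = 10^(−0.4 Δm) = 10^(−0.4 × -0.5) = 10^0.200 = 1.585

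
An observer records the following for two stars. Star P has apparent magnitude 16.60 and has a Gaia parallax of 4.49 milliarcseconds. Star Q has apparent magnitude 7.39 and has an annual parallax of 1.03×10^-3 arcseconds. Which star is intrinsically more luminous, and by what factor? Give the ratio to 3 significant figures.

Star Q is more luminous, by a factor of 91800.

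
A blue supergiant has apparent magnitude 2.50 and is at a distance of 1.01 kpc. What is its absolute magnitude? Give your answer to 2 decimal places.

d = 1.01 kpc = 1010 pc
5 log₁₀(d/10 pc) = 5 log₁₀(1010) − 5 = 10.022
M = m − 5 log₁₀(d/10) = 2.50 − 10.022 = -7.522

M ≈ -7.52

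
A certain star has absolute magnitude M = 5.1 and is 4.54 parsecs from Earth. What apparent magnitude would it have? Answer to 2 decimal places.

m = M + 5 log₁₀ d − 5 = 5.1 + 5·0.6571 − 5 = 3.385

m ≈ 3.39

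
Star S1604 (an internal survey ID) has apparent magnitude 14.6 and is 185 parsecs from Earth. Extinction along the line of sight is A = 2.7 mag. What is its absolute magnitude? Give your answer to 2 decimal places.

M ≈ 5.56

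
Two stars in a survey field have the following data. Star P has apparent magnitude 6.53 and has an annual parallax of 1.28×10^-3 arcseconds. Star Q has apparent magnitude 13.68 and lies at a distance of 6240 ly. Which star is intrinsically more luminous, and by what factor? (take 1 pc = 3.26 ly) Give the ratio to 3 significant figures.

Star P: d = 1/p = 1/1.28×10^-3″ = 781.2 pc
Star P: M = m − 5 log₁₀ d + 5 = 6.53 − 5·2.8928 + 5 = -2.934
Star Q: d = 6240 ly / 3.26 = 1914 pc
Star Q: M = m − 5 log₁₀ d + 5 = 13.68 − 5·3.2820 + 5 = 2.270
ΔM = M_P − M_Q = -2.934 − (2.270) = -5.204; smaller M is more luminous → Star P.
L ratio = 10^(0.4 |ΔM|) = 10^2.082 = 120.7

Star P is more luminous, by a factor of 121.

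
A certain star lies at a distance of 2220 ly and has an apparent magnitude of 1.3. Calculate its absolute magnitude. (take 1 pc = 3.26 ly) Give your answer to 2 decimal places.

M ≈ -7.87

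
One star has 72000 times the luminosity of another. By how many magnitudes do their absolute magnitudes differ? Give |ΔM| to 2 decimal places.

|ΔM| ≈ 12.14

Pogson: ΔM = −2.5 log₁₀(ratio) = −2.5 log₁₀(72000) = −2.5 × 4.8573 = -12.143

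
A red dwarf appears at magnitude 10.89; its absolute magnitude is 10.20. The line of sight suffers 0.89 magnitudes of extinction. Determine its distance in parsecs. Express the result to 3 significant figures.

d ≈ 9.12 pc

m − M = 5 log₁₀(d/10 pc) + A  ⇒  10.89 − (10.20) − 0.89 = 5 log₁₀(d/10)
-0.200 = 5 log₁₀(d/10)
log₁₀ d = (m − M − A)/5 + 1 = 0.9600
d = 10^0.9600 = 9.120 pc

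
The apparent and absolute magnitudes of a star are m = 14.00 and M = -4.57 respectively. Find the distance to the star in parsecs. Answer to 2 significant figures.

d ≈ 52000 pc

μ = m − M = 18.570
m − M = 5 log₁₀ d − 5
log₁₀ d = (m − M)/5 + 1 = 4.7140
d = 10^4.7140 = 51760 pc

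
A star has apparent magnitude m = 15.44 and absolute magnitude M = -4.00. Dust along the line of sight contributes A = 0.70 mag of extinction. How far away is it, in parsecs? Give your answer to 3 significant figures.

d ≈ 56000 pc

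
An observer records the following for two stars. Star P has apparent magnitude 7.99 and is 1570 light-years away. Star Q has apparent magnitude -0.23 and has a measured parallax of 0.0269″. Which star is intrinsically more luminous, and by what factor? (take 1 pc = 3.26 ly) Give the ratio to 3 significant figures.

Star Q is more luminous, by a factor of 11.6.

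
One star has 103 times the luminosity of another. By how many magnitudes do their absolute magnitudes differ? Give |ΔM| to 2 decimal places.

Pogson: ΔM = −2.5 log₁₀(ratio) = −2.5 log₁₀(103) = −2.5 × 2.0128 = -5.032

|ΔM| ≈ 5.03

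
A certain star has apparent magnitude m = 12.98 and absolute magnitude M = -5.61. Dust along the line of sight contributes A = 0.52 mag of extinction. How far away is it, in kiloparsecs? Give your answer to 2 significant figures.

m − M = 5 log₁₀(d/10 pc) + A  ⇒  12.98 − (-5.61) − 0.52 = 5 log₁₀(d/10)
18.070 = 5 log₁₀(d/10)
log₁₀ d = (m − M − A)/5 + 1 = 4.6140
d = 10^4.6140 = 41110 pc
= 41.11 kpc

d ≈ 41 kpc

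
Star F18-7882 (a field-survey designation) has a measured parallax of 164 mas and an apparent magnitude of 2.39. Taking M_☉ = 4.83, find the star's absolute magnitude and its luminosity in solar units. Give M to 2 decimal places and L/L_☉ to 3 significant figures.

M ≈ 3.46; L/L_☉ ≈ 3.52

d = 1/p = 1000/164 mas = 6.098 pc
M = m − 5 log₁₀ d + 5 = 2.39 − 5·0.7852 + 5 = 3.464
M − M_☉ = 3.464 − 4.83 = -1.366
L/L_☉ = 10^(−0.4 × -1.366) = 3.518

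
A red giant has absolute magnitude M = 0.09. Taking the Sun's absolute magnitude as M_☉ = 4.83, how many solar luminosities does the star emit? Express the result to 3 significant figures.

M − M_☉ = 0.09 − 4.83 = -4.740
L/L_☉ = 10^(−0.4 (M − M_☉)) = 10^1.896 = 78.70

L/L_☉ ≈ 78.7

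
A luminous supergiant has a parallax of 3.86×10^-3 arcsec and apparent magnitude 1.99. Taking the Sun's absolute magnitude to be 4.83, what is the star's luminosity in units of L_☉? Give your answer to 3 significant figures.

L/L_☉ ≈ 9180

d = 1/p = 1/3.86×10^-3″ = 259.1 pc
M = m − 5 log₁₀ d + 5 = 1.99 − 5·2.4134 + 5 = -5.077
M − M_☉ = -5.077 − 4.83 = -9.907
L/L_☉ = 10^(−0.4 × -9.907) = 9180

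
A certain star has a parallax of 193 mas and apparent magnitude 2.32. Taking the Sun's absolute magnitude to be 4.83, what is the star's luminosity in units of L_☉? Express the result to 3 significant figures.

L/L_☉ ≈ 2.71

d = 1/p = 1000/193 mas = 5.181 pc
M = m − 5 log₁₀ d + 5 = 2.32 − 5·0.7144 + 5 = 3.748
M − M_☉ = 3.748 − 4.83 = -1.082
L/L_☉ = 10^(−0.4 × -1.082) = 2.709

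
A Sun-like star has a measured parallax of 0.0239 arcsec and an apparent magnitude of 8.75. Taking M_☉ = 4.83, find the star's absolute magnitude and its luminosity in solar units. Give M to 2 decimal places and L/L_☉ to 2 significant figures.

d = 1/p = 1/0.0239″ = 41.84 pc
M = m − 5 log₁₀ d + 5 = 8.75 − 5·1.6216 + 5 = 5.642
M − M_☉ = 5.642 − 4.83 = 0.812
L/L_☉ = 10^(−0.4 × 0.812) = 0.4734

M ≈ 5.64; L/L_☉ ≈ 0.47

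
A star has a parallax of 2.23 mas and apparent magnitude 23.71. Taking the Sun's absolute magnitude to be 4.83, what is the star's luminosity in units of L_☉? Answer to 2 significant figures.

d = 1/p = 1000/2.23 mas = 448.4 pc
M = m − 5 log₁₀ d + 5 = 23.71 − 5·2.6517 + 5 = 15.452
M − M_☉ = 15.452 − 4.83 = 10.622
L/L_☉ = 10^(−0.4 × 10.622) = 5.641×10^-5

L/L_☉ ≈ 5.6×10^-5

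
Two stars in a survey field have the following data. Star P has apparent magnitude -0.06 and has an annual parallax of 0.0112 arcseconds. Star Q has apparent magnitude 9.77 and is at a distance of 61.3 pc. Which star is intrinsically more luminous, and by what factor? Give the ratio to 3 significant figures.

Star P is more luminous, by a factor of 18100.

Star P: d = 1/p = 1/0.0112″ = 89.29 pc
Star P: M = m − 5 log₁₀ d + 5 = -0.06 − 5·1.9508 + 5 = -4.814
Star Q: M = m − 5 log₁₀ d + 5 = 9.77 − 5·1.7875 + 5 = 5.833
ΔM = M_P − M_Q = -4.814 − (5.833) = -10.647; smaller M is more luminous → Star P.
L ratio = 10^(0.4 |ΔM|) = 10^4.259 = 18140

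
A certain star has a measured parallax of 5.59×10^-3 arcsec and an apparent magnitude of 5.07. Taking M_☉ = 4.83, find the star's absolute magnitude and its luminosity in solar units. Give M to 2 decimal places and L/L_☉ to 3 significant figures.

M ≈ -1.19; L/L_☉ ≈ 257

d = 1/p = 1/5.59×10^-3″ = 178.9 pc
M = m − 5 log₁₀ d + 5 = 5.07 − 5·2.2526 + 5 = -1.193
M − M_☉ = -1.193 − 4.83 = -6.023
L/L_☉ = 10^(−0.4 × -6.023) = 256.6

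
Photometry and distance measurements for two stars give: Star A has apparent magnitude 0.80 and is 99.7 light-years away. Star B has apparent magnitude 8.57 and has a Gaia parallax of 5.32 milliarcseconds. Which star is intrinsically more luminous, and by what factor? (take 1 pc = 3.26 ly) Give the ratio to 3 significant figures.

Star A is more luminous, by a factor of 33.9.

Star A: d = 99.7 ly / 3.26 = 30.58 pc
Star A: M = m − 5 log₁₀ d + 5 = 0.80 − 5·1.4855 + 5 = -1.627
Star B: p = 5.32 mas = 5.32×10^-3″ → d = 1/p = 188.0 pc
Star B: M = m − 5 log₁₀ d + 5 = 8.57 − 5·2.2741 + 5 = 2.200
ΔM = M_A − M_B = -1.627 − (2.200) = -3.827; smaller M is more luminous → Star A.
L ratio = 10^(0.4 |ΔM|) = 10^1.531 = 33.95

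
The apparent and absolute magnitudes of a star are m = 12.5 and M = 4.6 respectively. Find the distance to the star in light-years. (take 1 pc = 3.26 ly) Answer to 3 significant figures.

d ≈ 1240 ly

Distance modulus: m − M = 12.5 − (4.6) = 7.900
m − M = 5 log₁₀ d − 5
log₁₀ d = (m − M)/5 + 1 = 2.5800
d = 10^2.5800 = 380.2 pc
= 1239 ly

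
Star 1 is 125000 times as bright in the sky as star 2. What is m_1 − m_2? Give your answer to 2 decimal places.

m_1 − m_2 ≈ -12.74

Pogson: Δm = −2.5 log₁₀(ratio) = −2.5 log₁₀(125000) = −2.5 × 5.0969 = -12.742
Star 1 is brighter, so it has the smaller magnitude: the difference is negative.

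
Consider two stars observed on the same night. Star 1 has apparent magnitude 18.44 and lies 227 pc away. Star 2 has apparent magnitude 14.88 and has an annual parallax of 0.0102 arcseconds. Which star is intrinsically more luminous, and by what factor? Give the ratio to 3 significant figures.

Star 2 is more luminous, by a factor of 4.95.

Star 1: M = m − 5 log₁₀ d + 5 = 18.44 − 5·2.3560 + 5 = 11.660
Star 2: d = 1/p = 1/0.0102″ = 98.04 pc
Star 2: M = m − 5 log₁₀ d + 5 = 14.88 − 5·1.9914 + 5 = 9.923
ΔM = M_1 − M_2 = 11.660 − (9.923) = 1.737; smaller M is more luminous → Star 2.
L ratio = 10^(0.4 |ΔM|) = 10^0.695 = 4.952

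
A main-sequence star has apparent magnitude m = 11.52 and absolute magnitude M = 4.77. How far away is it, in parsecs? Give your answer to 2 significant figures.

μ = m − M = 6.750
m − M = 5 log₁₀ d − 5
log₁₀ d = (m − M)/5 + 1 = 2.3500
d = 10^2.3500 = 223.9 pc

d ≈ 220 pc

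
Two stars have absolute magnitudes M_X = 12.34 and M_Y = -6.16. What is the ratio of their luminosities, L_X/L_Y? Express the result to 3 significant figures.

ΔM = M_X − M_Y = 18.50
L_X/L_Y = 10^(−0.4 ΔM) = 10^-7.400 = 3.981×10^-8

L_X/L_Y ≈ 3.98×10^-8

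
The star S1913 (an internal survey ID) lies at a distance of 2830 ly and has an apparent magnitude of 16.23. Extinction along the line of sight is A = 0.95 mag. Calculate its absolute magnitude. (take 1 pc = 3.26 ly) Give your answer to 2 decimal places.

M ≈ 5.59

d = 2830 ly / 3.26 = 868.1 pc
5 log₁₀(d/10 pc) = 5 log₁₀(868.1) − 5 = 9.693
M = m − 5 log₁₀(d/10) − A = 16.23 − 9.693 − 0.95 = 5.587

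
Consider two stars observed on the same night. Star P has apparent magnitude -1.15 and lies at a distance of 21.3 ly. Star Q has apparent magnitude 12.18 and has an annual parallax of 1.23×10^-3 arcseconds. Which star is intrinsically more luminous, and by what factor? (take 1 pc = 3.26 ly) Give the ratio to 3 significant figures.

Star P is more luminous, by a factor of 13.9.

Star P: d = 21.3 ly / 3.26 = 6.534 pc
Star P: M = m − 5 log₁₀ d + 5 = -1.15 − 5·0.8152 + 5 = -0.226
Star Q: d = 1/p = 1/1.23×10^-3″ = 813.0 pc
Star Q: M = m − 5 log₁₀ d + 5 = 12.18 − 5·2.9101 + 5 = 2.630
ΔM = M_P − M_Q = -0.226 − (2.630) = -2.855; smaller M is more luminous → Star P.
L ratio = 10^(0.4 |ΔM|) = 10^1.142 = 13.87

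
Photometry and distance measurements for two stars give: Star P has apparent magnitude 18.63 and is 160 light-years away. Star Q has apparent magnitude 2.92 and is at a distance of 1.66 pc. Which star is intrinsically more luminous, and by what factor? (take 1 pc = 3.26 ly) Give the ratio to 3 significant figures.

Star P: d = 160 ly / 3.26 = 49.08 pc
Star P: M = m − 5 log₁₀ d + 5 = 18.63 − 5·1.6909 + 5 = 15.175
Star Q: M = m − 5 log₁₀ d + 5 = 2.92 − 5·0.2201 + 5 = 6.819
ΔM = M_P − M_Q = 15.175 − (6.819) = 8.356; smaller M is more luminous → Star Q.
L ratio = 10^(0.4 |ΔM|) = 10^3.342 = 2200

Star Q is more luminous, by a factor of 2200.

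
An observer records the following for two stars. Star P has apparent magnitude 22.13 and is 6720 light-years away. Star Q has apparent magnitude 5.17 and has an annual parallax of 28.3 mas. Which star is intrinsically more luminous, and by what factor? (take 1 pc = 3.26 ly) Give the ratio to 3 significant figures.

Star P: d = 6720 ly / 3.26 = 2061 pc
Star P: M = m − 5 log₁₀ d + 5 = 22.13 − 5·3.3142 + 5 = 10.559
Star Q: p = 28.3 mas = 0.0283″ → d = 1/p = 35.34 pc
Star Q: M = m − 5 log₁₀ d + 5 = 5.17 − 5·1.5482 + 5 = 2.429
ΔM = M_P − M_Q = 10.559 − (2.429) = 8.130; smaller M is more luminous → Star Q.
L ratio = 10^(0.4 |ΔM|) = 10^3.252 = 1787

Star Q is more luminous, by a factor of 1790.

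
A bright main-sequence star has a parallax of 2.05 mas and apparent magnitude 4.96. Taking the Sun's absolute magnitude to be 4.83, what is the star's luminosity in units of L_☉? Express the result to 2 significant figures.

L/L_☉ ≈ 2100

d = 1/p = 1000/2.05 mas = 487.8 pc
M = m − 5 log₁₀ d + 5 = 4.96 − 5·2.6882 + 5 = -3.481
M − M_☉ = -3.481 − 4.83 = -8.311
L/L_☉ = 10^(−0.4 × -8.311) = 2111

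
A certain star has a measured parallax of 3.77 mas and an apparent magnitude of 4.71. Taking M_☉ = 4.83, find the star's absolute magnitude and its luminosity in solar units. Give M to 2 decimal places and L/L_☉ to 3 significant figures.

M ≈ -2.41; L/L_☉ ≈ 786

d = 1/p = 1000/3.77 mas = 265.3 pc
M = m − 5 log₁₀ d + 5 = 4.71 − 5·2.4237 + 5 = -2.408
M − M_☉ = -2.408 − 4.83 = -7.238
L/L_☉ = 10^(−0.4 × -7.238) = 785.8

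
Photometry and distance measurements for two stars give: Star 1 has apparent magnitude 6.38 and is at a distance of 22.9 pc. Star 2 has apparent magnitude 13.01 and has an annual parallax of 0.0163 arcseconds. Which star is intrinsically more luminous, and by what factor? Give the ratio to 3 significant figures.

Star 1 is more luminous, by a factor of 62.5.

Star 1: M = m − 5 log₁₀ d + 5 = 6.38 − 5·1.3598 + 5 = 4.581
Star 2: d = 1/p = 1/0.0163″ = 61.35 pc
Star 2: M = m − 5 log₁₀ d + 5 = 13.01 − 5·1.7878 + 5 = 9.071
ΔM = M_1 − M_2 = 4.581 − (9.071) = -4.490; smaller M is more luminous → Star 1.
L ratio = 10^(0.4 |ΔM|) = 10^1.796 = 62.52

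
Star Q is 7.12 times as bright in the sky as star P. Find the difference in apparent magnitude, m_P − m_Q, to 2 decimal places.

m_P − m_Q ≈ 2.13

Pogson: Δm = −2.5 log₁₀(ratio) = −2.5 log₁₀(7.12) = −2.5 × 0.8525 = -2.131
Star Q is brighter so has the smaller magnitude: m_P − m_Q is positive.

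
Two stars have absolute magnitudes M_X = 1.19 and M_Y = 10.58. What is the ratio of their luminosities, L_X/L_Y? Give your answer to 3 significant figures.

L_X/L_Y ≈ 5700

ΔM = M_X − M_Y = -9.39
L_X/L_Y = 10^(−0.4 ΔM) = 10^3.756 = 5702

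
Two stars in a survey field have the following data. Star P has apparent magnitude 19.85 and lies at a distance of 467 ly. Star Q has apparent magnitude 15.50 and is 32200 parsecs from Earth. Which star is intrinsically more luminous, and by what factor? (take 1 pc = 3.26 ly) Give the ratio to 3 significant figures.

Star P: d = 467 ly / 3.26 = 143.3 pc
Star P: M = m − 5 log₁₀ d + 5 = 19.85 − 5·2.1561 + 5 = 14.070
Star Q: M = m − 5 log₁₀ d + 5 = 15.50 − 5·4.5079 + 5 = -2.039
ΔM = M_P − M_Q = 14.070 − (-2.039) = 16.109; smaller M is more luminous → Star Q.
L ratio = 10^(0.4 |ΔM|) = 10^6.444 = 2.777×10^6

Star Q is more luminous, by a factor of 2.78×10^6.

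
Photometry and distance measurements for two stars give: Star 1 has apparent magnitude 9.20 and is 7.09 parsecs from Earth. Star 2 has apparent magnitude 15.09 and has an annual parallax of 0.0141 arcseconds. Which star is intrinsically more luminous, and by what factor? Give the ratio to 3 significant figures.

Star 1 is more luminous, by a factor of 2.27.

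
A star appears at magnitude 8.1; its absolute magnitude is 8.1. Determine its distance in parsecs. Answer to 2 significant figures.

Distance modulus: m − M = 8.1 − (8.1) = 0.000
m − M = 5 log₁₀ d − 5
log₁₀ d = (m − M)/5 + 1 = 1.0000
d = 10^1.0000 = 10.00 pc

d ≈ 10 pc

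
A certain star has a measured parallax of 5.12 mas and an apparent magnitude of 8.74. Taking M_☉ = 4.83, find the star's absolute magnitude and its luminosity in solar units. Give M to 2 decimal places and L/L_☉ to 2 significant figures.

d = 1/p = 1000/5.12 mas = 195.3 pc
M = m − 5 log₁₀ d + 5 = 8.74 − 5·2.2907 + 5 = 2.286
M − M_☉ = 2.286 − 4.83 = -2.544
L/L_☉ = 10^(−0.4 × -2.544) = 10.41

M ≈ 2.29; L/L_☉ ≈ 10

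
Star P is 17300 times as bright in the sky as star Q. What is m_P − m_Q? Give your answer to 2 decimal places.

Pogson: Δm = −2.5 log₁₀(ratio) = −2.5 log₁₀(17300) = −2.5 × 4.2380 = -10.595
Star P is brighter, so it has the smaller magnitude: the difference is negative.

m_P − m_Q ≈ -10.60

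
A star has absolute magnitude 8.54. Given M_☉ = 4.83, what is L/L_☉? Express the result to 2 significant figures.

M − M_☉ = 8.54 − 4.83 = 3.710
L/L_☉ = 10^(−0.4 (M − M_☉)) = 10^-1.484 = 0.03281

L/L_☉ ≈ 0.033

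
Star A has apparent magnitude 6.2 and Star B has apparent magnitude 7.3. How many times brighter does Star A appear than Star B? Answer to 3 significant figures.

Magnitude difference = -1.1
Flux ratio = 10^(−0.4 Δm) = 10^(−0.4 × -1.1) = 10^0.440 = 2.754

2.75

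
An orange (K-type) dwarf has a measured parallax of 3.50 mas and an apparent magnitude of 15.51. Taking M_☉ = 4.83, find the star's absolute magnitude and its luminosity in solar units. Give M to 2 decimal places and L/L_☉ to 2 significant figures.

M ≈ 8.23; L/L_☉ ≈ 0.044

d = 1/p = 1000/3.50 mas = 285.7 pc
M = m − 5 log₁₀ d + 5 = 15.51 − 5·2.4559 + 5 = 8.230
M − M_☉ = 8.230 − 4.83 = 3.400
L/L_☉ = 10^(−0.4 × 3.400) = 0.04364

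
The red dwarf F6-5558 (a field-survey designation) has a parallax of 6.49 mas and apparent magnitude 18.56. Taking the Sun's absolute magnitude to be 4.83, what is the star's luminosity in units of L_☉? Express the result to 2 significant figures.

L/L_☉ ≈ 7.6×10^-4

d = 1/p = 1000/6.49 mas = 154.1 pc
M = m − 5 log₁₀ d + 5 = 18.56 − 5·2.1878 + 5 = 12.621
M − M_☉ = 12.621 − 4.83 = 7.791
L/L_☉ = 10^(−0.4 × 7.791) = 7.647×10^-4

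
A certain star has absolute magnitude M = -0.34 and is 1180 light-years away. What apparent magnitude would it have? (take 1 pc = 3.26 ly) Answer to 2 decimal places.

m ≈ 7.45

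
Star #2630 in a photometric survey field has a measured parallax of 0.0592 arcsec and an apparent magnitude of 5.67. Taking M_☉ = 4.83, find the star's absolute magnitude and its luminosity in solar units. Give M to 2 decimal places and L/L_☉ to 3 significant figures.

d = 1/p = 1/0.0592″ = 16.89 pc
M = m − 5 log₁₀ d + 5 = 5.67 − 5·1.2277 + 5 = 4.532
M − M_☉ = 4.532 − 4.83 = -0.298
L/L_☉ = 10^(−0.4 × -0.298) = 1.316

M ≈ 4.53; L/L_☉ ≈ 1.32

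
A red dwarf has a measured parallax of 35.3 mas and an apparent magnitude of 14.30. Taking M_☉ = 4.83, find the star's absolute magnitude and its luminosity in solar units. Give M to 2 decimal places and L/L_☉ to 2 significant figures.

d = 1/p = 1000/35.3 mas = 28.33 pc
M = m − 5 log₁₀ d + 5 = 14.30 − 5·1.4522 + 5 = 12.039
M − M_☉ = 12.039 − 4.83 = 7.209
L/L_☉ = 10^(−0.4 × 7.209) = 1.308×10^-3

M ≈ 12.04; L/L_☉ ≈ 1.3×10^-3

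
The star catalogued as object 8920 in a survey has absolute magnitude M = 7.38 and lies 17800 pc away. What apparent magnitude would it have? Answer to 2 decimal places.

m ≈ 23.63

m = M + 5 log₁₀ d − 5 = 7.38 + 5·4.2504 − 5 = 23.632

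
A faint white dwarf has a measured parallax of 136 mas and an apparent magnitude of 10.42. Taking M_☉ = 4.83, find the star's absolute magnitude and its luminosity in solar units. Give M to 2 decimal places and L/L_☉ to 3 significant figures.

M ≈ 11.09; L/L_☉ ≈ 3.14×10^-3

d = 1/p = 1000/136 mas = 7.353 pc
M = m − 5 log₁₀ d + 5 = 10.42 − 5·0.8665 + 5 = 11.088
M − M_☉ = 11.088 − 4.83 = 6.258
L/L_☉ = 10^(−0.4 × 6.258) = 3.140×10^-3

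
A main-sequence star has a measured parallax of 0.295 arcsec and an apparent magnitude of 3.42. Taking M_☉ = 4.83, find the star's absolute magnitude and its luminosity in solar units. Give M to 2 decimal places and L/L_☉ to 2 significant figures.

d = 1/p = 1/0.295″ = 3.390 pc
M = m − 5 log₁₀ d + 5 = 3.42 − 5·0.5302 + 5 = 5.769
M − M_☉ = 5.769 − 4.83 = 0.939
L/L_☉ = 10^(−0.4 × 0.939) = 0.4211

M ≈ 5.77; L/L_☉ ≈ 0.42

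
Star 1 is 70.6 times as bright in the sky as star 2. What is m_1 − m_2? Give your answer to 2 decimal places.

Pogson: Δm = −2.5 log₁₀(ratio) = −2.5 log₁₀(70.6) = −2.5 × 1.8488 = -4.622
Star 1 is brighter, so it has the smaller magnitude: the difference is negative.

m_1 − m_2 ≈ -4.62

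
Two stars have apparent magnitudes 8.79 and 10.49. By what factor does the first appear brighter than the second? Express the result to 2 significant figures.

4.8

Magnitude difference = -1.70
Flux ratio = 10^(−0.4 Δm) = 10^(−0.4 × -1.70) = 10^0.680 = 4.786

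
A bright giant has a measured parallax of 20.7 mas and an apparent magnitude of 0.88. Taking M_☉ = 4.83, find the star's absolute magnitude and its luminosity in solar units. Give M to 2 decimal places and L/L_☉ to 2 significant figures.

M ≈ -2.54; L/L_☉ ≈ 890

d = 1/p = 1000/20.7 mas = 48.31 pc
M = m − 5 log₁₀ d + 5 = 0.88 − 5·1.6840 + 5 = -2.540
M − M_☉ = -2.540 − 4.83 = -7.370
L/L_☉ = 10^(−0.4 × -7.370) = 887.3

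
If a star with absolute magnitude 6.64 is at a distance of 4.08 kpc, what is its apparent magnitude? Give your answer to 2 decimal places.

m ≈ 19.69

d = 4.08 kpc = 4080 pc
m = M + 5 log₁₀ d − 5 = 6.64 + 5·3.6107 − 5 = 19.693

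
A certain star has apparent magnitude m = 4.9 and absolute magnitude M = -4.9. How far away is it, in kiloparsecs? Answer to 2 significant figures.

μ = m − M = 9.800
m − M = 5 log₁₀ d − 5
log₁₀ d = (m − M)/5 + 1 = 2.9600
d = 10^2.9600 = 912.0 pc
= 0.9120 kpc

d ≈ 0.91 kpc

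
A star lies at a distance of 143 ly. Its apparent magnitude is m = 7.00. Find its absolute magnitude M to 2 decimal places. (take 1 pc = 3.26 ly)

d = 143 ly / 3.26 = 43.87 pc
5 log₁₀(d/10 pc) = 5 log₁₀(43.87) − 5 = 3.211
M = m − 5 log₁₀(d/10) = 7.00 − 3.211 = 3.789

M ≈ 3.79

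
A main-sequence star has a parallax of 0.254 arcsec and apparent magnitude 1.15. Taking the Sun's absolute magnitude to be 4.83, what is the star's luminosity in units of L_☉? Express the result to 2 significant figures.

d = 1/p = 1/0.254″ = 3.937 pc
M = m − 5 log₁₀ d + 5 = 1.15 − 5·0.5952 + 5 = 3.174
M − M_☉ = 3.174 − 4.83 = -1.656
L/L_☉ = 10^(−0.4 × -1.656) = 4.595

L/L_☉ ≈ 4.6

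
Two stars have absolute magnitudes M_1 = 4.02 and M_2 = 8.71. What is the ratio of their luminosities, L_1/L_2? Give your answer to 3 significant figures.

L_1/L_2 ≈ 75.2

ΔM = M_1 − M_2 = -4.69
L_1/L_2 = 10^(−0.4 ΔM) = 10^1.876 = 75.16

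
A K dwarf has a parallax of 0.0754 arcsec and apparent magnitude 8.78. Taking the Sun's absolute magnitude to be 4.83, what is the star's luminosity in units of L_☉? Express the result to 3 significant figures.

d = 1/p = 1/0.0754″ = 13.26 pc
M = m − 5 log₁₀ d + 5 = 8.78 − 5·1.1226 + 5 = 8.167
M − M_☉ = 8.167 − 4.83 = 3.337
L/L_☉ = 10^(−0.4 × 3.337) = 0.04627

L/L_☉ ≈ 0.0463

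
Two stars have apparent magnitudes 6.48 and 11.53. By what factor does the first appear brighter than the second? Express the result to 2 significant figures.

Δm = 6.48 − (11.53) = -5.05
Flux ratio = 10^(−0.4 Δm) = 10^(−0.4 × -5.05) = 10^2.020 = 104.7

100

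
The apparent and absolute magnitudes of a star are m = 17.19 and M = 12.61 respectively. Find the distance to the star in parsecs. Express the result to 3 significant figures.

d ≈ 82.4 pc

Distance modulus: m − M = 17.19 − (12.61) = 4.580
m − M = 5 log₁₀ d − 5
log₁₀ d = (m − M)/5 + 1 = 1.9160
d = 10^1.9160 = 82.41 pc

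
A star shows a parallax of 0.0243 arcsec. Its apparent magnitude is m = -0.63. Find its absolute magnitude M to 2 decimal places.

d = 1/p = 1/0.0243″ = 41.15 pc
5 log₁₀(d/10 pc) = 5 log₁₀(41.15) − 5 = 3.072
M = m − 5 log₁₀(d/10) = -0.63 − 3.072 = -3.702

M ≈ -3.70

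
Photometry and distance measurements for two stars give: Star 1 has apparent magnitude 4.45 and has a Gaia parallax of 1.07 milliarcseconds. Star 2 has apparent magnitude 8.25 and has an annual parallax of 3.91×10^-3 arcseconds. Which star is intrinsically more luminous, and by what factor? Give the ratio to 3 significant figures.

Star 1 is more luminous, by a factor of 442.

Star 1: p = 1.07 mas = 1.07×10^-3″ → d = 1/p = 934.6 pc
Star 1: M = m − 5 log₁₀ d + 5 = 4.45 − 5·2.9706 + 5 = -5.403
Star 2: d = 1/p = 1/3.91×10^-3″ = 255.8 pc
Star 2: M = m − 5 log₁₀ d + 5 = 8.25 − 5·2.4078 + 5 = 1.211
ΔM = M_1 − M_2 = -5.403 − (1.211) = -6.614; smaller M is more luminous → Star 1.
L ratio = 10^(0.4 |ΔM|) = 10^2.646 = 442.2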